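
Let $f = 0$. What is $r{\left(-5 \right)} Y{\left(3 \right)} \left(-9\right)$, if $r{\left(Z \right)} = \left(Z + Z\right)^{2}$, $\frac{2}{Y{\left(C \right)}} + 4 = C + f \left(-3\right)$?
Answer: $1800$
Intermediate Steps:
$Y{\left(C \right)} = \frac{2}{-4 + C}$ ($Y{\left(C \right)} = \frac{2}{-4 + \left(C + 0 \left(-3\right)\right)} = \frac{2}{-4 + \left(C + 0\right)} = \frac{2}{-4 + C}$)
$r{\left(Z \right)} = 4 Z^{2}$ ($r{\left(Z \right)} = \left(2 Z\right)^{2} = 4 Z^{2}$)
$r{\left(-5 \right)} Y{\left(3 \right)} \left(-9\right) = 4 \left(-5\right)^{2} \frac{2}{-4 + 3} \left(-9\right) = 4 \cdot 25 \frac{2}{-1} \left(-9\right) = 100 \cdot 2 \left(-1\right) \left(-9\right) = 100 \left(-2\right) \left(-9\right) = \left(-200\right) \left(-9\right) = 1800$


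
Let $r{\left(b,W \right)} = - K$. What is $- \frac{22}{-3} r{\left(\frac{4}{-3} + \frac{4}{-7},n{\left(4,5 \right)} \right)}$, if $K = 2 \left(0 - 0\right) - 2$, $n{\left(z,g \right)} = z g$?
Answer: $\frac{44}{3} \approx 14.667$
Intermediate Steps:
$n{\left(z,g \right)} = g z$
$K = -2$ ($K = 2 \left(0 + 0\right) - 2 = 2 \cdot 0 - 2 = 0 - 2 = -2$)
$r{\left(b,W \right)} = 2$ ($r{\left(b,W \right)} = \left(-1\right) \left(-2\right) = 2$)
$- \frac{22}{-3} r{\left(\frac{4}{-3} + \frac{4}{-7},n{\left(4,5 \right)} \right)} = - \frac{22}{-3} \cdot 2 = \left(-22\right) \left(- \frac{1}{3}\right) 2 = \frac{22}{3} \cdot 2 = \frac{44}{3}$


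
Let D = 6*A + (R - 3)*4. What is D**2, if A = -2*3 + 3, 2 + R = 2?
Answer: 900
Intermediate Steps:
R = 0 (R = -2 + 2 = 0)
A = -3 (A = -6 + 3 = -3)
D = -30 (D = 6*(-3) + (0 - 3)*4 = -18 - 3*4 = -18 - 12 = -30)
D**2 = (-30)**2 = 900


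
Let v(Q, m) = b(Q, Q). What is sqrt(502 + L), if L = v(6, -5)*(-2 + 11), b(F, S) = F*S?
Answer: sqrt(826) ≈ 28.740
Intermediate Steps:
v(Q, m) = Q**2 (v(Q, m) = Q*Q = Q**2)
L = 324 (L = 6**2*(-2 + 11) = 36*9 = 324)
sqrt(502 + L) = sqrt(502 + 324) = sqrt(826)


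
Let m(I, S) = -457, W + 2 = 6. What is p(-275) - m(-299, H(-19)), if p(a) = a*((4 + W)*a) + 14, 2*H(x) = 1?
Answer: 605471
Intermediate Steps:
W = 4 (W = -2 + 6 = 4)
H(x) = ½ (H(x) = (½)*1 = ½)
p(a) = 14 + 8*a² (p(a) = a*((4 + 4)*a) + 14 = a*(8*a) + 14 = 8*a² + 14 = 14 + 8*a²)
p(-275) - m(-299, H(-19)) = (14 + 8*(-275)²) - 1*(-457) = (14 + 8*75625) + 457 = (14 + 605000) + 457 = 605014 + 457 = 605471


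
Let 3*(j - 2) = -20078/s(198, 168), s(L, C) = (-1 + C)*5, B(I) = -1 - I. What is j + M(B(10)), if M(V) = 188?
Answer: 455872/2505 ≈ 181.98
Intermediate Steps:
s(L, C) = -5 + 5*C
j = -15068/2505 (j = 2 + (-20078/(-5 + 5*168))/3 = 2 + (-20078/(-5 + 840))/3 = 2 + (-20078/835)/3 = 2 + (-20078*1/835)/3 = 2 + (⅓)*(-20078/835) = 2 - 20078/2505 = -15068/2505 ≈ -6.0152)
j + M(B(10)) = -15068/2505 + 188 = 455872/2505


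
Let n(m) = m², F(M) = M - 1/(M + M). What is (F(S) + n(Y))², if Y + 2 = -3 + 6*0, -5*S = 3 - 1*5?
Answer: 233289/400 ≈ 583.22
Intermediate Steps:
S = ⅖ (S = -(3 - 1*5)/5 = -(3 - 5)/5 = -⅕*(-2) = ⅖ ≈ 0.40000)
Y = -5 (Y = -2 + (-3 + 6*0) = -2 + (-3 + 0) = -2 - 3 = -5)
F(M) = M - 1/(2*M)
(F(S) + n(Y))² = ((⅖ - 1/(2*⅖)) + (-5)²)² = ((⅖ - ½*5/2) + 25)² = ((⅖ - 5/4) + 25)² = (-17/20 + 25)² = (483/20)² = 233289/400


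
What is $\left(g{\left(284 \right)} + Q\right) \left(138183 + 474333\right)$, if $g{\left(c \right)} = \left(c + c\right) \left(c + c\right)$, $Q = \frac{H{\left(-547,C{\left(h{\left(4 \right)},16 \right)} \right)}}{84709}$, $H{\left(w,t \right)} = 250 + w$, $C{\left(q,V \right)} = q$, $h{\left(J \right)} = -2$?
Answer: $\frac{16739545389385404}{84709} \approx 1.9761 \cdot 10^{11}$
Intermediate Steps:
$Q = - \frac{297}{84709}$ ($Q = \frac{250 - 547}{84709} = \left(-297\right) \frac{1}{84709} = - \frac{297}{84709} \approx -0.0035061$)
$g{\left(c \right)} = 4 c^{2}$ ($g{\left(c \right)} = 2 c 2 c = 4 c^{2}$)
$\left(g{\left(284 \right)} + Q\right) \left(138183 + 474333\right) = \left(4 \cdot 284^{2} - \frac{297}{84709}\right) \left(138183 + 474333\right) = \left(4 \cdot 80656 - \frac{297}{84709}\right) 612516 = \left(322624 - \frac{297}{84709}\right) 612516 = \frac{27329156119}{84709} \cdot 612516 = \frac{16739545389385404}{84709}$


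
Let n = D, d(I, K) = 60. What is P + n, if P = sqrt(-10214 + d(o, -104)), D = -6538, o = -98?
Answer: -6538 + I*sqrt(10154) ≈ -6538.0 + 100.77*I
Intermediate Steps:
P = I*sqrt(10154) (P = sqrt(-10214 + 60) = sqrt(-10154) = I*sqrt(10154) ≈ 100.77*I)
n = -6538
P + n = I*sqrt(10154) - 6538 = -6538 + I*sqrt(10154)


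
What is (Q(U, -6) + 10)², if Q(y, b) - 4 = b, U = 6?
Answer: 64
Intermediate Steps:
Q(y, b) = 4 + b
(Q(U, -6) + 10)² = ((4 - 6) + 10)² = (-2 + 10)² = 8² = 64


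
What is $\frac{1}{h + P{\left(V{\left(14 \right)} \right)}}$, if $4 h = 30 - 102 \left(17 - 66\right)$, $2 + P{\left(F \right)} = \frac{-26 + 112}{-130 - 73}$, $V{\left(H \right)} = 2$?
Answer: $\frac{203}{254679} \approx 0.00079708$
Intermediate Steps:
$P{\left(F \right)} = - \frac{492}{203}$ ($P{\left(F \right)} = -2 + \frac{-26 + 112}{-130 - 73} = -2 + \frac{86}{-203} = -2 + 86 \left(- \frac{1}{203}\right) = -2 - \frac{86}{203} = - \frac{492}{203}$)
$h = 1257$ ($h = \frac{30 - 102 \left(17 - 66\right)}{4} = \frac{30 - -4998}{4} = \frac{30 + 4998}{4} = \frac{1}{4} \cdot 5028 = 1257$)
$\frac{1}{h + P{\left(V{\left(14 \right)} \right)}} = \frac{1}{1257 - \frac{492}{203}} = \frac{1}{\frac{254679}{203}} = \frac{203}{254679}$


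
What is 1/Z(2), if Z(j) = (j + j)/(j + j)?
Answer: 1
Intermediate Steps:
Z(j) = 1 (Z(j) = (2*j)/((2*j)) = (2*j)*(1/(2*j)) = 1)
1/Z(2) = 1/1 = 1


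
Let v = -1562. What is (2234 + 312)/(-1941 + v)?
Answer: -2546/3503 ≈ -0.72681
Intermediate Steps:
(2234 + 312)/(-1941 + v) = (2234 + 312)/(-1941 - 1562) = 2546/(-3503) = 2546*(-1/3503) = -2546/3503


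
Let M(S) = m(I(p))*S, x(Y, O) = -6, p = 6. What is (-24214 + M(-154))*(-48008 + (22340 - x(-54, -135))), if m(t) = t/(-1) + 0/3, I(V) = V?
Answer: 597667980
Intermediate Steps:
m(t) = -t (m(t) = t*(-1) + 0*(⅓) = -t + 0 = -t)
M(S) = -6*S (M(S) = (-1*6)*S = -6*S)
(-24214 + M(-154))*(-48008 + (22340 - x(-54, -135))) = (-24214 - 6*(-154))*(-48008 + (22340 - 1*(-6))) = (-24214 + 924)*(-48008 + (22340 + 6)) = -23290*(-48008 + 22346) = -23290*(-25662) = 597667980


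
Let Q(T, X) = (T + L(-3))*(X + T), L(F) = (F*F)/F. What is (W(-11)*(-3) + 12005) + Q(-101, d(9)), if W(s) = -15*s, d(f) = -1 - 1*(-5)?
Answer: 21598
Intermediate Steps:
d(f) = 4 (d(f) = -1 + 5 = 4)
L(F) = F (L(F) = F²/F = F)
Q(T, X) = (-3 + T)*(T + X) (Q(T, X) = (T - 3)*(X + T) = (-3 + T)*(T + X))
(W(-11)*(-3) + 12005) + Q(-101, d(9)) = (-15*(-11)*(-3) + 12005) + ((-101)² - 3*(-101) - 3*4 - 101*4) = (165*(-3) + 12005) + (10201 + 303 - 12 - 404) = (-495 + 12005) + 10088 = 11510 + 10088 = 21598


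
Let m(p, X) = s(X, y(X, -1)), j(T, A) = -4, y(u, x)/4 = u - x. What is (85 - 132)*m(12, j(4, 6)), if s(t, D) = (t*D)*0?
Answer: 0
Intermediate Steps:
y(u, x) = -4*x + 4*u (y(u, x) = 4*(u - x) = -4*x + 4*u)
s(t, D) = 0 (s(t, D) = (D*t)*0 = 0)
m(p, X) = 0
(85 - 132)*m(12, j(4, 6)) = (85 - 132)*0 = -47*0 = 0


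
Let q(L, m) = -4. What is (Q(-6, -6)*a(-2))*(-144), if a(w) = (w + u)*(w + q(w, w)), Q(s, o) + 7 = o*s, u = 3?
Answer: 25056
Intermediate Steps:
Q(s, o) = -7 + o*s
a(w) = (-4 + w)*(3 + w) (a(w) = (w + 3)*(w - 4) = (3 + w)*(-4 + w) = (-4 + w)*(3 + w))
(Q(-6, -6)*a(-2))*(-144) = ((-7 - 6*(-6))*(-12 + (-2)² - 1*(-2)))*(-144) = ((-7 + 36)*(-12 + 4 + 2))*(-144) = (29*(-6))*(-144) = -174*(-144) = 25056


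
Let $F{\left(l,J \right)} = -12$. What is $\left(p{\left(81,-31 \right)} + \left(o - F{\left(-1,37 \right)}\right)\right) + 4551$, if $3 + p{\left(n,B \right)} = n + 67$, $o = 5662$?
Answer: $10370$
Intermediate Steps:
$p{\left(n,B \right)} = 64 + n$ ($p{\left(n,B \right)} = -3 + \left(n + 67\right) = -3 + \left(67 + n\right) = 64 + n$)
$\left(p{\left(81,-31 \right)} + \left(o - F{\left(-1,37 \right)}\right)\right) + 4551 = \left(\left(64 + 81\right) + \left(5662 - -12\right)\right) + 4551 = \left(145 + \left(5662 + 12\right)\right) + 4551 = \left(145 + 5674\right) + 4551 = 5819 + 4551 = 10370$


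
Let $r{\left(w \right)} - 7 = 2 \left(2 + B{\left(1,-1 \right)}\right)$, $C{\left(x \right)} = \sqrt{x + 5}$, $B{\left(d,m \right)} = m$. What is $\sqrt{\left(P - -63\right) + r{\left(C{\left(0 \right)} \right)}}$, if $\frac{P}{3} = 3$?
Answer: $9$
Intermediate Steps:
$P = 9$ ($P = 3 \cdot 3 = 9$)
$C{\left(x \right)} = \sqrt{5 + x}$
$r{\left(w \right)} = 9$ ($r{\left(w \right)} = 7 + 2 \left(2 - 1\right) = 7 + 2 \cdot 1 = 7 + 2 = 9$)
$\sqrt{\left(P - -63\right) + r{\left(C{\left(0 \right)} \right)}} = \sqrt{\left(9 - -63\right) + 9} = \sqrt{\left(9 + 63\right) + 9} = \sqrt{72 + 9} = \sqrt{81} = 9$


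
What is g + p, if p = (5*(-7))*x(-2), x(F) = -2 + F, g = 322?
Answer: 462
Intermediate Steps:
p = 140 (p = (5*(-7))*(-2 - 2) = -35*(-4) = 140)
g + p = 322 + 140 = 462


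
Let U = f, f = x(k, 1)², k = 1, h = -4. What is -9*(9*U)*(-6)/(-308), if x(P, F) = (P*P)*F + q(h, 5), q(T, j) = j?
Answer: -4374/77 ≈ -56.805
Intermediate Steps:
x(P, F) = 5 + F*P² (x(P, F) = (P*P)*F + 5 = P²*F + 5 = F*P² + 5 = 5 + F*P²)
f = 36 (f = (5 + 1*1²)² = (5 + 1*1)² = (5 + 1)² = 6² = 36)
U = 36
-9*(9*U)*(-6)/(-308) = -9*(9*36)*(-6)/(-308) = -9*324*(-6)*(-1)/308 = -(-17496)*(-1)/308 = -9*486/77 = -4374/77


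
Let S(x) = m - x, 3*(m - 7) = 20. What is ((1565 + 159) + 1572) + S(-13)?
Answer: 9968/3 ≈ 3322.7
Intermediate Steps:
m = 41/3 (m = 7 + (1/3)*20 = 7 + 20/3 = 41/3 ≈ 13.667)
S(x) = 41/3 - x
((1565 + 159) + 1572) + S(-13) = ((1565 + 159) + 1572) + (41/3 - 1*(-13)) = (1724 + 1572) + (41/3 + 13) = 3296 + 80/3 = 9968/3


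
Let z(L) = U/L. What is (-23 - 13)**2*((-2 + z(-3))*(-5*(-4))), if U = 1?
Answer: -60480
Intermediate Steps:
z(L) = 1/L
(-23 - 13)**2*((-2 + z(-3))*(-5*(-4))) = (-23 - 13)**2*((-2 + 1/(-3))*(-5*(-4))) = (-36)**2*((-2 - 1/3)*20) = 1296*(-7/3*20) = 1296*(-140/3) = -60480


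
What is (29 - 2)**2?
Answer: 729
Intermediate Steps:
(29 - 2)**2 = 27**2 = 729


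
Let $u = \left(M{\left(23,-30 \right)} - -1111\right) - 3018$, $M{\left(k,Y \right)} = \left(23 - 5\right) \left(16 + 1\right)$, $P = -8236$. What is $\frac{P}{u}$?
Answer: $\frac{8236}{1601} \approx 5.1443$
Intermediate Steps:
$M{\left(k,Y \right)} = 306$ ($M{\left(k,Y \right)} = 18 \cdot 17 = 306$)
$u = -1601$ ($u = \left(306 - -1111\right) - 3018 = \left(306 + 1111\right) - 3018 = 1417 - 3018 = -1601$)
$\frac{P}{u} = - \frac{8236}{-1601} = \left(-8236\right) \left(- \frac{1}{1601}\right) = \frac{8236}{1601}$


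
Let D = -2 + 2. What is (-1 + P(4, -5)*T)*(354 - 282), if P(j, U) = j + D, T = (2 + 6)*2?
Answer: 4536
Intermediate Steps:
T = 16 (T = 8*2 = 16)
D = 0
P(j, U) = j (P(j, U) = j + 0 = j)
(-1 + P(4, -5)*T)*(354 - 282) = (-1 + 4*16)*(354 - 282) = (-1 + 64)*72 = 63*72 = 4536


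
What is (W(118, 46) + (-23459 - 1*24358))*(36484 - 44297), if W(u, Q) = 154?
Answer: 372391019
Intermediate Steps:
(W(118, 46) + (-23459 - 1*24358))*(36484 - 44297) = (154 + (-23459 - 1*24358))*(36484 - 44297) = (154 + (-23459 - 24358))*(-7813) = (154 - 47817)*(-7813) = -47663*(-7813) = 372391019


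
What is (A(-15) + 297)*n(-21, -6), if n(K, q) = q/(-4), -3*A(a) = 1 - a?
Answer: 875/2 ≈ 437.50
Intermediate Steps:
A(a) = -⅓ + a/3 (A(a) = -(1 - a)/3 = -⅓ + a/3)
n(K, q) = -q/4 (n(K, q) = q*(-¼) = -q/4)
(A(-15) + 297)*n(-21, -6) = ((-⅓ + (⅓)*(-15)) + 297)*(-¼*(-6)) = ((-⅓ - 5) + 297)*(3/2) = (-16/3 + 297)*(3/2) = (875/3)*(3/2) = 875/2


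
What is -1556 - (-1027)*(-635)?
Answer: -653701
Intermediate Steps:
-1556 - (-1027)*(-635) = -1556 - 1027*635 = -1556 - 652145 = -653701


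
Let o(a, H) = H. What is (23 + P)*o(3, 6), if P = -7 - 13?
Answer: 18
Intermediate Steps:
P = -20
(23 + P)*o(3, 6) = (23 - 20)*6 = 3*6 = 18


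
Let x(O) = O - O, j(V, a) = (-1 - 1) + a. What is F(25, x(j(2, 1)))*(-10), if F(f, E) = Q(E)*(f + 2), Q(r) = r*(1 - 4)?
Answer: 0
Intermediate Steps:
Q(r) = -3*r (Q(r) = r*(-3) = -3*r)
j(V, a) = -2 + a
x(O) = 0
F(f, E) = -3*E*(2 + f) (F(f, E) = (-3*E)*(f + 2) = (-3*E)*(2 + f) = -3*E*(2 + f))
F(25, x(j(2, 1)))*(-10) = -3*0*(2 + 25)*(-10) = -3*0*27*(-10) = 0*(-10) = 0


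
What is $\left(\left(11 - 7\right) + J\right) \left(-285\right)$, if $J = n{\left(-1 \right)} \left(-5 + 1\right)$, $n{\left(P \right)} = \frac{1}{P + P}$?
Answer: $-1710$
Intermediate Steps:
$n{\left(P \right)} = \frac{1}{2 P}$
$J = 2$ ($J = \frac{1}{2 \left(-1\right)} \left(-5 + 1\right) = \frac{1}{2} \left(-1\right) \left(-4\right) = \left(- \frac{1}{2}\right) \left(-4\right) = 2$)
$\left(\left(11 - 7\right) + J\right) \left(-285\right) = \left(\left(11 - 7\right) + 2\right) \left(-285\right) = \left(4 + 2\right) \left(-285\right) = 6 \left(-285\right) = -1710$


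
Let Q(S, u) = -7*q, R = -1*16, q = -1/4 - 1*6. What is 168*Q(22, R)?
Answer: 7350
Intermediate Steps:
q = -25/4 (q = -1*¼ - 6 = -¼ - 6 = -25/4 ≈ -6.2500)
R = -16
Q(S, u) = 175/4 (Q(S, u) = -7*(-25/4) = 175/4)
168*Q(22, R) = 168*(175/4) = 7350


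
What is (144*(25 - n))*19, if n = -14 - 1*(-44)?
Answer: -13680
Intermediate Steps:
n = 30 (n = -14 + 44 = 30)
(144*(25 - n))*19 = (144*(25 - 1*30))*19 = (144*(25 - 30))*19 = (144*(-5))*19 = -720*19 = -13680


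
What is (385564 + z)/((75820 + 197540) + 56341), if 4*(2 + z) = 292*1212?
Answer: 474038/329701 ≈ 1.4378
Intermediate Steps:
z = 88474 (z = -2 + (292*1212)/4 = -2 + (¼)*353904 = -2 + 88476 = 88474)
(385564 + z)/((75820 + 197540) + 56341) = (385564 + 88474)/((75820 + 197540) + 56341) = 474038/(273360 + 56341) = 474038/329701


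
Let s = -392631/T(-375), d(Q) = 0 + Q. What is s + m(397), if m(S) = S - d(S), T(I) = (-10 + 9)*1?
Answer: 392631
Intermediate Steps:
T(I) = -1 (T(I) = -1*1 = -1)
d(Q) = Q
s = 392631 (s = -392631/(-1) = -392631*(-1) = 392631)
m(S) = 0 (m(S) = S - S = 0)
s + m(397) = 392631 + 0 = 392631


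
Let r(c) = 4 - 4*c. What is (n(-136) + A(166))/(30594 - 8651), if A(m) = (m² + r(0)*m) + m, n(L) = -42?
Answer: 28344/21943 ≈ 1.2917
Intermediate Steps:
A(m) = m² + 5*m (A(m) = (m² + (4 - 4*0)*m) + m = (m² + (4 + 0)*m) + m = (m² + 4*m) + m = m² + 5*m)
(n(-136) + A(166))/(30594 - 8651) = (-42 + 166*(5 + 166))/(30594 - 8651) = (-42 + 166*171)/21943 = (-42 + 28386)*(1/21943) = 28344*(1/21943) = 28344/21943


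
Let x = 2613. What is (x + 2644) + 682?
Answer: 5939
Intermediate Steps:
(x + 2644) + 682 = (2613 + 2644) + 682 = 5257 + 682 = 5939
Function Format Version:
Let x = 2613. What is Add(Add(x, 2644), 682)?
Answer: 5939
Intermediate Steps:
Add(Add(x, 2644), 682) = Add(Add(2613, 2644), 682) = Add(5257, 682) = 5939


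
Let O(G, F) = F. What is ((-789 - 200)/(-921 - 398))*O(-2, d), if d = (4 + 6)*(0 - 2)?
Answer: -19780/1319 ≈ -14.996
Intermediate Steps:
d = -20 (d = 10*(-2) = -20)
((-789 - 200)/(-921 - 398))*O(-2, d) = ((-789 - 200)/(-921 - 398))*(-20) = -989/(-1319)*(-20) = -989*(-1/1319)*(-20) = (989/1319)*(-20) = -19780/1319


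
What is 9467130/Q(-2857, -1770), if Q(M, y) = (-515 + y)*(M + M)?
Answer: 946713/1305649 ≈ 0.72509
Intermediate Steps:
Q(M, y) = 2*M*(-515 + y) (Q(M, y) = (-515 + y)*(2*M) = 2*M*(-515 + y))
9467130/Q(-2857, -1770) = 9467130/((2*(-2857)*(-515 - 1770))) = 9467130/((2*(-2857)*(-2285))) = 9467130/13056490 = 9467130*(1/13056490) = 946713/1305649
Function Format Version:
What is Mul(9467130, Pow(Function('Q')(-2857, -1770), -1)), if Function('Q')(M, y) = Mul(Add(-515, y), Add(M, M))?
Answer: Rational(946713, 1305649) ≈ 0.72509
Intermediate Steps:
Function('Q')(M, y) = Mul(2, M, Add(-515, y)) (Function('Q')(M, y) = Mul(Add(-515, y), Mul(2, M)) = Mul(2, M, Add(-515, y)))
Mul(9467130, Pow(Function('Q')(-2857, -1770), -1)) = Mul(9467130, Pow(Mul(2, -2857, Add(-515, -1770)), -1)) = Mul(9467130, Pow(Mul(2, -2857, -2285), -1)) = Mul(9467130, Pow(13056490, -1)) = Mul(9467130, Rational(1, 13056490)) = Rational(946713, 1305649)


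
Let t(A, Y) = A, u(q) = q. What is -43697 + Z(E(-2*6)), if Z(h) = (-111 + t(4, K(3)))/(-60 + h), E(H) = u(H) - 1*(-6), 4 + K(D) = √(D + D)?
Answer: -2883895/66 ≈ -43695.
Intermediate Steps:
K(D) = -4 + √2*√D (K(D) = -4 + √(D + D) = -4 + √(2*D) = -4 + √2*√D)
E(H) = 6 + H (E(H) = H - 1*(-6) = H + 6 = 6 + H)
Z(h) = -107/(-60 + h) (Z(h) = (-111 + 4)/(-60 + h) = -107/(-60 + h))
-43697 + Z(E(-2*6)) = -43697 - 107/(-60 + (6 - 2*6)) = -43697 - 107/(-60 + (6 - 12)) = -43697 - 107/(-60 - 6) = -43697 - 107/(-66) = -43697 - 107*(-1/66) = -43697 + 107/66 = -2883895/66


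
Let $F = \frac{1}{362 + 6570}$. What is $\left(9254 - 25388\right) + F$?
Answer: $- \frac{111840887}{6932} \approx -16134.0$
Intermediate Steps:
$F = \frac{1}{6932} \approx 0.00014426$
$\left(9254 - 25388\right) + F = \left(9254 - 25388\right) + \frac{1}{6932} = -16134 + \frac{1}{6932} = - \frac{111840887}{6932}$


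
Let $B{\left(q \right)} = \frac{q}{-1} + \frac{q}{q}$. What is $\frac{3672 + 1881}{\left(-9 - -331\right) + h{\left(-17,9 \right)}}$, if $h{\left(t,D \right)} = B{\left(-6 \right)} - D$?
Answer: $\frac{5553}{320} \approx 17.353$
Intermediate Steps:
$B{\left(q \right)} = 1 - q$ ($B{\left(q \right)} = q \left(-1\right) + 1 = - q + 1 = 1 - q$)
$h{\left(t,D \right)} = 7 - D$ ($h{\left(t,D \right)} = \left(1 - -6\right) - D = \left(1 + 6\right) - D = 7 - D$)
$\frac{3672 + 1881}{\left(-9 - -331\right) + h{\left(-17,9 \right)}} = \frac{3672 + 1881}{\left(-9 - -331\right) + \left(7 - 9\right)} = \frac{5553}{\left(-9 + 331\right) + \left(7 - 9\right)} = \frac{5553}{322 - 2} = \frac{5553}{320}$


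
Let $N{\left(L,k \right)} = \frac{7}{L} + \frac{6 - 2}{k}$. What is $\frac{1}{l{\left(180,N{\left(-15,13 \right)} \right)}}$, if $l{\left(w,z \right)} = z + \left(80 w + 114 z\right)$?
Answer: $\frac{39}{560887} \approx 6.9533 \cdot 10^{-5}$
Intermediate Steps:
$N{\left(L,k \right)} = \frac{4}{k} + \frac{7}{L}$ ($N{\left(L,k \right)} = \frac{7}{L} + \frac{4}{k} = \frac{4}{k} + \frac{7}{L}$)
$l{\left(w,z \right)} = 80 w + 115 z$
$\frac{1}{l{\left(180,N{\left(-15,13 \right)} \right)}} = \frac{1}{80 \cdot 180 + 115 \left(\frac{4}{13} + \frac{7}{-15}\right)} = \frac{1}{14400 + 115 \left(4 \cdot \frac{1}{13} + 7 \left(- \frac{1}{15}\right)\right)} = \frac{1}{14400 + 115 \left(\frac{4}{13} - \frac{7}{15}\right)} = \frac{1}{14400 + 115 \left(- \frac{31}{195}\right)} = \frac{1}{14400 - \frac{713}{39}} = \frac{1}{\frac{560887}{39}} = \frac{39}{560887}$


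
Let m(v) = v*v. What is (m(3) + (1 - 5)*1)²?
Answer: 25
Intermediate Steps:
m(v) = v²
(m(3) + (1 - 5)*1)² = (3² + (1 - 5)*1)² = (9 - 4*1)² = (9 - 4)² = 5² = 25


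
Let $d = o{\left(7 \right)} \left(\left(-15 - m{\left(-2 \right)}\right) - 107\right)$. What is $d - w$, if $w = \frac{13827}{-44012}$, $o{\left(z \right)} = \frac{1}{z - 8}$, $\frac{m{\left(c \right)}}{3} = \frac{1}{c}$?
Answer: $\frac{5317273}{44012} \approx 120.81$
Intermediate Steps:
$m{\left(c \right)} = \frac{3}{c}$
$o{\left(z \right)} = \frac{1}{-8 + z}$
$w = - \frac{13827}{44012}$ ($w = 13827 \left(- \frac{1}{44012}\right) = - \frac{13827}{44012} \approx -0.31416$)
$d = \frac{241}{2}$ ($d = \frac{\left(-15 - \frac{3}{-2}\right) - 107}{-8 + 7} = \frac{\left(-15 - 3 \left(- \frac{1}{2}\right)\right) - 107}{-1} = - (\left(-15 - - \frac{3}{2}\right) - 107) = - (\left(-15 + \frac{3}{2}\right) - 107) = - (- \frac{27}{2} - 107) = \left(-1\right) \left(- \frac{241}{2}\right) = \frac{241}{2} \approx 120.5$)
$d - w = \frac{241}{2} - - \frac{13827}{44012} = \frac{241}{2} + \frac{13827}{44012} = \frac{5317273}{44012}$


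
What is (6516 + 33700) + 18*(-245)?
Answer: 35806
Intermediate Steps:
(6516 + 33700) + 18*(-245) = 40216 - 4410 = 35806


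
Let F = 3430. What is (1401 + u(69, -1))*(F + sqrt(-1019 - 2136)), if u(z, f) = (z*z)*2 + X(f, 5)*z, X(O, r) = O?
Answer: 37229220 + 10854*I*sqrt(3155) ≈ 3.7229e+7 + 6.0966e+5*I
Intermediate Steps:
u(z, f) = 2*z**2 + f*z (u(z, f) = (z*z)*2 + f*z = z**2*2 + f*z = 2*z**2 + f*z)
(1401 + u(69, -1))*(F + sqrt(-1019 - 2136)) = (1401 + 69*(-1 + 2*69))*(3430 + sqrt(-1019 - 2136)) = (1401 + 69*(-1 + 138))*(3430 + sqrt(-3155)) = (1401 + 69*137)*(3430 + I*sqrt(3155)) = (1401 + 9453)*(3430 + I*sqrt(3155)) = 10854*(3430 + I*sqrt(3155)) = 37229220 + 10854*I*sqrt(3155)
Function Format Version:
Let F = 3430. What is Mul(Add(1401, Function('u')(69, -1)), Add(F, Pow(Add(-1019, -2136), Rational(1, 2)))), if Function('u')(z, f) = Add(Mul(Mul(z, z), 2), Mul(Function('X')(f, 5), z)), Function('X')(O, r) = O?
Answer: Add(37229220, Mul(10854, I, Pow(3155, Rational(1, 2)))) ≈ Add(3.7229e+7, Mul(6.0966e+5, I))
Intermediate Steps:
Function('u')(z, f) = Add(Mul(2, Pow(z, 2)), Mul(f, z)) (Function('u')(z, f) = Add(Mul(Mul(z, z), 2), Mul(f, z)) = Add(Mul(Pow(z, 2), 2), Mul(f, z)) = Add(Mul(2, Pow(z, 2)), Mul(f, z)))
Mul(Add(1401, Function('u')(69, -1)), Add(F, Pow(Add(-1019, -2136), Rational(1, 2)))) = Mul(Add(1401, Mul(69, Add(-1, Mul(2, 69)))), Add(3430, Pow(Add(-1019, -2136), Rational(1, 2)))) = Mul(Add(1401, Mul(69, Add(-1, 138))), Add(3430, Pow(-3155, Rational(1, 2)))) = Mul(Add(1401, Mul(69, 137)), Add(3430, Mul(I, Pow(3155, Rational(1, 2))))) = Mul(Add(1401, 9453), Add(3430, Mul(I, Pow(3155, Rational(1, 2))))) = Mul(10854, Add(3430, Mul(I, Pow(3155, Rational(1, 2))))) = Add(37229220, Mul(10854, I, Pow(3155, Rational(1, 2))))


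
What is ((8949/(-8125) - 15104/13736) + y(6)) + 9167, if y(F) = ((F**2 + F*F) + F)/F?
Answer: 128036032067/13950625 ≈ 9177.8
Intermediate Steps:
y(F) = (F + 2*F**2)/F (y(F) = ((F**2 + F**2) + F)/F = (2*F**2 + F)/F = (F + 2*F**2)/F)
((8949/(-8125) - 15104/13736) + y(6)) + 9167 = ((8949/(-8125) - 15104/13736) + (1 + 2*6)) + 9167 = ((8949*(-1/8125) - 15104*1/13736) + (1 + 12)) + 9167 = ((-8949/8125 - 1888/1717) + 13) + 9167 = (-30705433/13950625 + 13) + 9167 = 150652692/13950625 + 9167 = 128036032067/13950625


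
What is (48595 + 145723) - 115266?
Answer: 79052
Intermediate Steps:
(48595 + 145723) - 115266 = 194318 - 115266 = 79052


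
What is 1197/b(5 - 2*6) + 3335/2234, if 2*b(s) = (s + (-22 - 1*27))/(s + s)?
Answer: 670192/1117 ≈ 599.99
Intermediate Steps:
b(s) = (-49 + s)/(4*s) (b(s) = ((s + (-22 - 1*27))/(s + s))/2 = ((s + (-22 - 27))/((2*s)))/2 = ((s - 49)*(1/(2*s)))/2 = ((-49 + s)*(1/(2*s)))/2 = ((-49 + s)/(2*s))/2 = (-49 + s)/(4*s))
1197/b(5 - 2*6) + 3335/2234 = 1197/(((-49 + (5 - 2*6))/(4*(5 - 2*6)))) + 3335/2234 = 1197/(((-49 + (5 - 12))/(4*(5 - 12)))) + 3335*(1/2234) = 1197/(((¼)*(-49 - 7)/(-7))) + 3335/2234 = 1197/(((¼)*(-⅐)*(-56))) + 3335/2234 = 1197/2 + 3335/2234 = 670192/1117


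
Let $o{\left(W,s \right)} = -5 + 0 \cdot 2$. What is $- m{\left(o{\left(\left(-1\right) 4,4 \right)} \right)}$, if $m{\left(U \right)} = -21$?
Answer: $21$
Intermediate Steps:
$o{\left(W,s \right)} = -5$ ($o{\left(W,s \right)} = -5 + 0 = -5$)
$- m{\left(o{\left(\left(-1\right) 4,4 \right)} \right)} = \left(-1\right) \left(-21\right) = 21$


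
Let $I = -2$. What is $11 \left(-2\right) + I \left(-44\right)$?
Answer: $66$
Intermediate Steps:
$11 \left(-2\right) + I \left(-44\right) = 11 \left(-2\right) - -88 = -22 + 88 = 66$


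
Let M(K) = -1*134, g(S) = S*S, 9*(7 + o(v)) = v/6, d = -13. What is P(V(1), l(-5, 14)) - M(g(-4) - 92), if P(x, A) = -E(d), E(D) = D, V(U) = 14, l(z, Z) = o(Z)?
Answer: 147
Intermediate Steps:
o(v) = -7 + v/54 (o(v) = -7 + (v/6)/9 = -7 + v/54)
l(z, Z) = -7 + Z/54
g(S) = S²
M(K) = -134
P(x, A) = 13 (P(x, A) = -1*(-13) = 13)
P(V(1), l(-5, 14)) - M(g(-4) - 92) = 13 - 1*(-134) = 13 + 134 = 147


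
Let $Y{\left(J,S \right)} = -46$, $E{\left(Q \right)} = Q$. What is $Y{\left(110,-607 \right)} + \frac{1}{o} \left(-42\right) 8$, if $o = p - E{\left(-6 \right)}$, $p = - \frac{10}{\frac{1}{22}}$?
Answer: $- \frac{4754}{107} \approx -44.43$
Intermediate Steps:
$p = -220$ ($p = - 10 \frac{1}{\frac{1}{22}} = \left(-10\right) 22 = -220$)
$o = -214$ ($o = -220 - -6 = -220 + 6 = -214$)
$Y{\left(110,-607 \right)} + \frac{1}{o} \left(-42\right) 8 = -46 + \frac{1}{-214} \left(-42\right) 8 = -46 + \left(- \frac{1}{214}\right) \left(-42\right) 8 = -46 + \frac{21}{107} \cdot 8 = -46 + \frac{168}{107} = - \frac{4754}{107}$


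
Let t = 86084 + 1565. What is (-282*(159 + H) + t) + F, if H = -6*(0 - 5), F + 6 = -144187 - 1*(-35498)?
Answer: -74344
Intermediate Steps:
F = -108695 (F = -6 + (-144187 - 1*(-35498)) = -6 + (-144187 + 35498) = -6 - 108689 = -108695)
H = 30 (H = -6*(-5) = 30)
t = 87649
(-282*(159 + H) + t) + F = (-282*(159 + 30) + 87649) - 108695 = (-282*189 + 87649) - 108695 = (-53298 + 87649) - 108695 = 34351 - 108695 = -74344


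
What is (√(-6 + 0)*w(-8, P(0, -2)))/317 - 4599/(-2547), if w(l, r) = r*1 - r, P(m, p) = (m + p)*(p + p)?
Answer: 511/283 ≈ 1.8057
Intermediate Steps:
P(m, p) = 2*p*(m + p) (P(m, p) = (m + p)*(2*p) = 2*p*(m + p))
w(l, r) = 0 (w(l, r) = r - r = 0)
(√(-6 + 0)*w(-8, P(0, -2)))/317 - 4599/(-2547) = (√(-6 + 0)*0)/317 - 4599/(-2547) = (√(-6)*0)*(1/317) - 4599*(-1/2547) = ((I*√6)*0)*(1/317) + 511/283 = 0*(1/317) + 511/283 = 0 + 511/283 = 511/283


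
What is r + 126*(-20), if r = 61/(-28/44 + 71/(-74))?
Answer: -3323134/1299 ≈ -2558.2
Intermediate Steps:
r = -49654/1299 (r = 61/(-28*1/44 + 71*(-1/74)) = 61/(-7/11 - 71/74) = 61/(-1299/814) = 61*(-814/1299) = -49654/1299 ≈ -38.225)
r + 126*(-20) = -49654/1299 + 126*(-20) = -49654/1299 - 2520 = -3323134/1299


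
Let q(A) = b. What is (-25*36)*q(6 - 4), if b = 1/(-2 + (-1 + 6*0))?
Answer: 300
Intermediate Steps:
b = -⅓ (b = 1/(-2 + (-1 + 0)) = 1/(-2 - 1) = 1/(-3) = -⅓ ≈ -0.33333)
q(A) = -⅓
(-25*36)*q(6 - 4) = -25*36*(-⅓) = -900*(-⅓) = 300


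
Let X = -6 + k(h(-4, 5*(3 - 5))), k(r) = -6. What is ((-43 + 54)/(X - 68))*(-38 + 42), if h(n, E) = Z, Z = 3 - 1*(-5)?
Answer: -11/20 ≈ -0.55000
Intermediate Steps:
Z = 8 (Z = 3 + 5 = 8)
h(n, E) = 8
X = -12 (X = -6 - 6 = -12)
((-43 + 54)/(X - 68))*(-38 + 42) = ((-43 + 54)/(-12 - 68))*(-38 + 42) = (11/(-80))*4 = (11*(-1/80))*4 = -11/80*4 = -11/20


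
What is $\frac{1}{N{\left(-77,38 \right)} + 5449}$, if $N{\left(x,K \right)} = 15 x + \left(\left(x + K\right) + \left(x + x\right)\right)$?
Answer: $\frac{1}{4101} \approx 0.00024384$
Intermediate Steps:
$N{\left(x,K \right)} = K + 18 x$ ($N{\left(x,K \right)} = 15 x + \left(\left(K + x\right) + 2 x\right) = 15 x + \left(K + 3 x\right) = K + 18 x$)
$\frac{1}{N{\left(-77,38 \right)} + 5449} = \frac{1}{\left(38 + 18 \left(-77\right)\right) + 5449} = \frac{1}{\left(38 - 1386\right) + 5449} = \frac{1}{-1348 + 5449} = \frac{1}{4101}$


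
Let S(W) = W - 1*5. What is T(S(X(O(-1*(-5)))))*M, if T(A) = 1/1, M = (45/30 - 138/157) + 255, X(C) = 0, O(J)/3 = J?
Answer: 80265/314 ≈ 255.62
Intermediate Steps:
O(J) = 3*J
S(W) = -5 + W (S(W) = W - 5 = -5 + W)
M = 80265/314 (M = (45*(1/30) - 138*1/157) + 255 = (3/2 - 138/157) + 255 = 195/314 + 255 = 80265/314 ≈ 255.62)
T(A) = 1
T(S(X(O(-1*(-5)))))*M = 1*(80265/314) = 80265/314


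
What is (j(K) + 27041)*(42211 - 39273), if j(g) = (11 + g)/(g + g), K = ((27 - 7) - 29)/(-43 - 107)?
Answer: 239151731/3 ≈ 7.9717e+7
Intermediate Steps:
K = 3/50 (K = (20 - 29)/(-150) = -9*(-1/150) = 3/50 ≈ 0.060000)
j(g) = (11 + g)/(2*g) (j(g) = (11 + g)/((2*g)) = (11 + g)*(1/(2*g)) = (11 + g)/(2*g))
(j(K) + 27041)*(42211 - 39273) = ((11 + 3/50)/(2*(3/50)) + 27041)*(42211 - 39273) = ((½)*(50/3)*(553/50) + 27041)*2938 = (553/6 + 27041)*2938 = (162799/6)*2938 = 239151731/3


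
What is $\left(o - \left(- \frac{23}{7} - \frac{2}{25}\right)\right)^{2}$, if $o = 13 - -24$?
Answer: $\frac{49900096}{30625} \approx 1629.4$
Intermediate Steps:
$o = 37$ ($o = 13 + 24 = 37$)
$\left(o - \left(- \frac{23}{7} - \frac{2}{25}\right)\right)^{2} = \left(37 - \left(- \frac{23}{7} - \frac{2}{25}\right)\right)^{2} = \left(37 - - \frac{589}{175}\right)^{2} = \left(37 + \left(\frac{23}{7} + \frac{2}{25}\right)\right)^{2} = \left(37 + \frac{589}{175}\right)^{2} = \left(\frac{7064}{175}\right)^{2} = \frac{49900096}{30625}$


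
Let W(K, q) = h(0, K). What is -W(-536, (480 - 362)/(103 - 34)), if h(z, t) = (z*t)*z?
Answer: 0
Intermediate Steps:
h(z, t) = t*z**2 (h(z, t) = (t*z)*z = t*z**2)
W(K, q) = 0 (W(K, q) = K*0**2 = K*0 = 0)
-W(-536, (480 - 362)/(103 - 34)) = -1*0 = 0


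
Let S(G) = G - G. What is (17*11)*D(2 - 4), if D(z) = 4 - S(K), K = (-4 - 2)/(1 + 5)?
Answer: 748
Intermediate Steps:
K = -1 (K = -6/6 = -6*1/6 = -1)
S(G) = 0
D(z) = 4 (D(z) = 4 - 1*0 = 4 + 0 = 4)
(17*11)*D(2 - 4) = (17*11)*4 = 187*4 = 748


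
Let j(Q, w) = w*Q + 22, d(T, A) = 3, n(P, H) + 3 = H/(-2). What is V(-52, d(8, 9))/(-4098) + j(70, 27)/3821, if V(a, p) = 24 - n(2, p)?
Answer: 5150985/10438972 ≈ 0.49344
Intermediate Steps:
n(P, H) = -3 - H/2 (n(P, H) = -3 + H/(-2) = -3 - H/2)
j(Q, w) = 22 + Q*w (j(Q, w) = Q*w + 22 = 22 + Q*w)
V(a, p) = 27 + p/2 (V(a, p) = 24 - (-3 - p/2) = 24 + (3 + p/2) = 27 + p/2)
V(-52, d(8, 9))/(-4098) + j(70, 27)/3821 = (27 + (½)*3)/(-4098) + (22 + 70*27)/3821 = (27 + 3/2)*(-1/4098) + (22 + 1890)*(1/3821) = (57/2)*(-1/4098) + 1912*(1/3821) = -19/2732 + 1912/3821 = 5150985/10438972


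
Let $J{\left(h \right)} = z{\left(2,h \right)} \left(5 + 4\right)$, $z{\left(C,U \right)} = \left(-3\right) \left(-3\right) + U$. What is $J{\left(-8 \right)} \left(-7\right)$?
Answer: $-63$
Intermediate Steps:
$z{\left(C,U \right)} = 9 + U$
$J{\left(h \right)} = 81 + 9 h$ ($J{\left(h \right)} = \left(9 + h\right) \left(5 + 4\right) = \left(9 + h\right) 9 = 81 + 9 h$)
$J{\left(-8 \right)} \left(-7\right) = \left(81 + 9 \left(-8\right)\right) \left(-7\right) = \left(81 - 72\right) \left(-7\right) = 9 \left(-7\right) = -63$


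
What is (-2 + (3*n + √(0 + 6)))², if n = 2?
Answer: (4 + √6)² ≈ 41.596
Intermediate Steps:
(-2 + (3*n + √(0 + 6)))² = (-2 + (3*2 + √(0 + 6)))² = (-2 + (6 + √6))² = (4 + √6)²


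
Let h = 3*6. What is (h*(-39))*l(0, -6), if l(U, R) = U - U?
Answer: 0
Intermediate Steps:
h = 18
l(U, R) = 0
(h*(-39))*l(0, -6) = (18*(-39))*0 = -702*0 = 0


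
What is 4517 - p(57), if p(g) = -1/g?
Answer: 257470/57 ≈ 4517.0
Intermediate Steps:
4517 - p(57) = 4517 - (-1)/57 = 4517 - 1*(-1/57) = 4517 + 1/57 = 257470/57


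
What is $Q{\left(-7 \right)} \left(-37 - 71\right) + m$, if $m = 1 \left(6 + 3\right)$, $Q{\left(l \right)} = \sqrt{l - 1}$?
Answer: $9 - 216 i \sqrt{2} \approx 9.0 - 305.47 i$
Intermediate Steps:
$Q{\left(l \right)} = \sqrt{-1 + l}$
$m = 9$ ($m = 1 \cdot 9 = 9$)
$Q{\left(-7 \right)} \left(-37 - 71\right) + m = \sqrt{-1 - 7} \left(-37 - 71\right) + 9 = \sqrt{-8} \left(-108\right) + 9 = 2 i \sqrt{2} \left(-108\right) + 9 = - 216 i \sqrt{2} + 9 = 9 - 216 i \sqrt{2}$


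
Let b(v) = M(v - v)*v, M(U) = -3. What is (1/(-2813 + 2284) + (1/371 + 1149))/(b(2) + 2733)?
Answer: 225501749/535198293 ≈ 0.42134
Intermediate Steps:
b(v) = -3*v
(1/(-2813 + 2284) + (1/371 + 1149))/(b(2) + 2733) = (1/(-2813 + 2284) + (1/371 + 1149))/(-3*2 + 2733) = (1/(-529) + (1/371 + 1149))/(-6 + 2733) = (-1/529 + 426280/371)/2727 = (225501749/196259)*(1/2727) = 225501749/535198293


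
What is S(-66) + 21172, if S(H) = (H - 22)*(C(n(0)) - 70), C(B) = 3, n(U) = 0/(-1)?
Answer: 27068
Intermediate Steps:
n(U) = 0 (n(U) = 0*(-1) = 0)
S(H) = 1474 - 67*H (S(H) = (H - 22)*(3 - 70) = (-22 + H)*(-67) = 1474 - 67*H)
S(-66) + 21172 = (1474 - 67*(-66)) + 21172 = (1474 + 4422) + 21172 = 5896 + 21172 = 27068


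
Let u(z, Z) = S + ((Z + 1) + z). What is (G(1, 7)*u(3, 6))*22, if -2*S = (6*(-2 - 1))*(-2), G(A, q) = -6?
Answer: 1056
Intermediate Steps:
S = -18 (S = -6*(-2 - 1)*(-2)/2 = -6*(-3)*(-2)/2 = -(-9)*(-2) = -1/2*36 = -18)
u(z, Z) = -17 + Z + z (u(z, Z) = -18 + ((Z + 1) + z) = -18 + ((1 + Z) + z) = -18 + (1 + Z + z) = -17 + Z + z)
(G(1, 7)*u(3, 6))*22 = -6*(-17 + 6 + 3)*22 = -6*(-8)*22 = 48*22 = 1056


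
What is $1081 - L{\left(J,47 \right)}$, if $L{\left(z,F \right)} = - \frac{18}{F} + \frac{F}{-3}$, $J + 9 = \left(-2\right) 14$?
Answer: $\frac{154684}{141} \approx 1097.0$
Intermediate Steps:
$J = -37$ ($J = -9 - 28 = -37$)
$L{\left(z,F \right)} = - \frac{18}{F} - \frac{F}{3}$ ($L{\left(z,F \right)} = - \frac{18}{F} + F \left(- \frac{1}{3}\right) = - \frac{18}{F} - \frac{F}{3}$)
$1081 - L{\left(J,47 \right)} = 1081 - \left(- \frac{18}{47} - \frac{47}{3}\right) = 1081 - - \frac{2263}{141} = 1081 + \frac{2263}{141} = \frac{154684}{141}$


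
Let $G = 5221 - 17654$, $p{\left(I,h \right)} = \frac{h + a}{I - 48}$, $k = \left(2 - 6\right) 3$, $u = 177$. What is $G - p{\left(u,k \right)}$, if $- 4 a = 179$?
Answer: $- \frac{6415201}{516} \approx -12433.0$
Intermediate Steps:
$a = - \frac{179}{4}$ ($a = \left(- \frac{1}{4}\right) 179 = - \frac{179}{4} \approx -44.75$)
$k = -12$ ($k = \left(-4\right) 3 = -12$)
$p{\left(I,h \right)} = \frac{- \frac{179}{4} + h}{-48 + I}$ ($p{\left(I,h \right)} = \frac{h - \frac{179}{4}}{I - 48} = \frac{- \frac{179}{4} + h}{-48 + I}$)
$G = -12433$
$G - p{\left(u,k \right)} = -12433 - \frac{- \frac{179}{4} - 12}{-48 + 177} = -12433 - \frac{1}{129} \left(- \frac{227}{4}\right) = -12433 - - \frac{227}{516} = -12433 + \frac{227}{516} = - \frac{6415201}{516}$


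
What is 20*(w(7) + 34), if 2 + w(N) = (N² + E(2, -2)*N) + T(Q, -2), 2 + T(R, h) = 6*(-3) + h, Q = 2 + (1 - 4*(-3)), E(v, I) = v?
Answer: 1460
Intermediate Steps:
Q = 15 (Q = 2 + (1 + 12) = 2 + 13 = 15)
T(R, h) = -20 + h (T(R, h) = -2 + (6*(-3) + h) = -2 + (-18 + h) = -20 + h)
w(N) = -24 + N² + 2*N (w(N) = -2 + ((N² + 2*N) + (-20 - 2)) = -2 + ((N² + 2*N) - 22) = -2 + (-22 + N² + 2*N) = -24 + N² + 2*N)
20*(w(7) + 34) = 20*((-24 + 7² + 2*7) + 34) = 20*((-24 + 49 + 14) + 34) = 20*(39 + 34) = 20*73 = 1460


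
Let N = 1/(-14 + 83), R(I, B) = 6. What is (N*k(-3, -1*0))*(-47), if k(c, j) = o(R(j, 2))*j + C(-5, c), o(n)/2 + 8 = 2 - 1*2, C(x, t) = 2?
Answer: -94/69 ≈ -1.3623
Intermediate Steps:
o(n) = -16 (o(n) = -16 + 2*(2 - 1*2) = -16 + 2*(2 - 2) = -16 + 2*0 = -16 + 0 = -16)
N = 1/69 ≈ 0.014493
k(c, j) = 2 - 16*j (k(c, j) = -16*j + 2 = 2 - 16*j)
(N*k(-3, -1*0))*(-47) = ((2 - (-16)*0)/69)*(-47) = ((2 - 16*0)/69)*(-47) = ((2 + 0)/69)*(-47) = ((1/69)*2)*(-47) = (2/69)*(-47) = -94/69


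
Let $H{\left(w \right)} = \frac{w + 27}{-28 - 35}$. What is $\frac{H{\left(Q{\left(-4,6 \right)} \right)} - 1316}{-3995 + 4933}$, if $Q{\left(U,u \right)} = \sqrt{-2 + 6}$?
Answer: $- \frac{82937}{59094} \approx -1.4035$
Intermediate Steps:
$Q{\left(U,u \right)} = 2$ ($Q{\left(U,u \right)} = \sqrt{4} = 2$)
$H{\left(w \right)} = - \frac{3}{7} - \frac{w}{63}$ ($H{\left(w \right)} = \frac{27 + w}{-63} = \left(27 + w\right) \left(- \frac{1}{63}\right) = - \frac{3}{7} - \frac{w}{63}$)
$\frac{H{\left(Q{\left(-4,6 \right)} \right)} - 1316}{-3995 + 4933} = \frac{\left(- \frac{3}{7} - \frac{2}{63}\right) - 1316}{-3995 + 4933} = \frac{\left(- \frac{3}{7} - \frac{2}{63}\right) - 1316}{938} = \left(- \frac{29}{63} - 1316\right) \frac{1}{938} = \left(- \frac{82937}{63}\right) \frac{1}{938} = - \frac{82937}{59094}$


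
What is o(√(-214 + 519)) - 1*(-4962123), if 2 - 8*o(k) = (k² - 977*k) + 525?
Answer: 9924039/2 + 977*√305/8 ≈ 4.9642e+6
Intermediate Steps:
o(k) = -523/8 - k²/8 + 977*k/8 (o(k) = ¼ - ((k² - 977*k) + 525)/8 = ¼ - (525 + k² - 977*k)/8 = ¼ + (-525/8 - k²/8 + 977*k/8) = -523/8 - k²/8 + 977*k/8)
o(√(-214 + 519)) - 1*(-4962123) = (-523/8 - (√(-214 + 519))²/8 + 977*√(-214 + 519)/8) - 1*(-4962123) = (-523/8 - (√305)²/8 + 977*√305/8) + 4962123 = (-523/8 - ⅛*305 + 977*√305/8) + 4962123 = (-523/8 - 305/8 + 977*√305/8) + 4962123 = (-207/2 + 977*√305/8) + 4962123 = 9924039/2 + 977*√305/8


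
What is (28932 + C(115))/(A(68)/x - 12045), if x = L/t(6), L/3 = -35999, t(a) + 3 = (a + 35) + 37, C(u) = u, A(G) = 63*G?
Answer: -1045662953/433715055 ≈ -2.4109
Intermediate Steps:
t(a) = 69 + a (t(a) = -3 + ((a + 35) + 37) = -3 + ((35 + a) + 37) = -3 + (72 + a) = 69 + a)
L = -107997 (L = 3*(-35999) = -107997)
x = -35999/25 (x = -107997/(69 + 6) = -107997/75 = -107997*1/75 = -35999/25 ≈ -1440.0)
(28932 + C(115))/(A(68)/x - 12045) = (28932 + 115)/((63*68)/(-35999/25) - 12045) = 29047/(4284*(-25/35999) - 12045) = 29047/(-107100/35999 - 12045) = 29047/(-433715055/35999) = 29047*(-35999/433715055) = -1045662953/433715055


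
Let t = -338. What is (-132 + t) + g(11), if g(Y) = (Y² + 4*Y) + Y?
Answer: -294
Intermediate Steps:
g(Y) = Y² + 5*Y
(-132 + t) + g(11) = (-132 - 338) + 11*(5 + 11) = -470 + 11*16 = -470 + 176 = -294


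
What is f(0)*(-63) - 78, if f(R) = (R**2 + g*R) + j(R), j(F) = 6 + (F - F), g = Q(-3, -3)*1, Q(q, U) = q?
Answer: -456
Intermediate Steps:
g = -3 (g = -3*1 = -3)
j(F) = 6 (j(F) = 6 + 0 = 6)
f(R) = 6 + R**2 - 3*R (f(R) = (R**2 - 3*R) + 6 = 6 + R**2 - 3*R)
f(0)*(-63) - 78 = (6 + 0**2 - 3*0)*(-63) - 78 = (6 + 0 + 0)*(-63) - 78 = 6*(-63) - 78 = -378 - 78 = -456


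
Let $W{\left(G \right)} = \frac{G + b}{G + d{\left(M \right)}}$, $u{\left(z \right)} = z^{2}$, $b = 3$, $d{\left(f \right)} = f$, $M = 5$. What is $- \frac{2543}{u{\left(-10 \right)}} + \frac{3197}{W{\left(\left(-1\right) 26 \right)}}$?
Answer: $\frac{289357}{100} \approx 2893.6$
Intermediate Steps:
$W{\left(G \right)} = \frac{3 + G}{5 + G}$ ($W{\left(G \right)} = \frac{G + 3}{G + 5} = \frac{3 + G}{5 + G}$)
$- \frac{2543}{u{\left(-10 \right)}} + \frac{3197}{W{\left(\left(-1\right) 26 \right)}} = - \frac{2543}{\left(-10\right)^{2}} + \frac{3197}{\frac{1}{5 - 26} \left(3 - 26\right)} = - \frac{2543}{100} + \frac{3197}{\frac{1}{5 - 26} \left(3 - 26\right)} = \left(-2543\right) \frac{1}{100} + \frac{3197}{\frac{1}{-21} \left(-23\right)} = - \frac{2543}{100} + \frac{3197}{\left(- \frac{1}{21}\right) \left(-23\right)} = - \frac{2543}{100} + \frac{3197}{\frac{23}{21}} = - \frac{2543}{100} + 3197 \cdot \frac{21}{23} = - \frac{2543}{100} + 2919 = \frac{289357}{100}$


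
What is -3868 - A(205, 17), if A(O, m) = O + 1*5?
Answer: -4078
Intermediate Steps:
A(O, m) = 5 + O (A(O, m) = O + 5 = 5 + O)
-3868 - A(205, 17) = -3868 - (5 + 205) = -3868 - 1*210 = -3868 - 210 = -4078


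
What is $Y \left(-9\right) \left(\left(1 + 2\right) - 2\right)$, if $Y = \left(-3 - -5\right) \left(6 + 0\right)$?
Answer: $-108$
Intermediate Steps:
$Y = 12$ ($Y = \left(-3 + 5\right) 6 = 2 \cdot 6 = 12$)
$Y \left(-9\right) \left(\left(1 + 2\right) - 2\right) = 12 \left(-9\right) \left(\left(1 + 2\right) - 2\right) = - 108 \left(3 - 2\right) = \left(-108\right) 1 = -108$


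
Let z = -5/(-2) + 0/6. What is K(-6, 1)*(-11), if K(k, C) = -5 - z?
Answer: 165/2 ≈ 82.500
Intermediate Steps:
z = 5/2 (z = -5*(-½) + 0*(⅙) = 5/2 + 0 = 5/2 ≈ 2.5000)
K(k, C) = -15/2 (K(k, C) = -5 - 1*5/2 = -5 - 5/2 = -15/2)
K(-6, 1)*(-11) = -15/2*(-11) = 165/2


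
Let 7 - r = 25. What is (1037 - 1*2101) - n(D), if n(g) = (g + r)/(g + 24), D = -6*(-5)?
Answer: -9578/9 ≈ -1064.2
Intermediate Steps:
r = -18 (r = 7 - 1*25 = 7 - 25 = -18)
D = 30
n(g) = (-18 + g)/(24 + g) (n(g) = (g - 18)/(g + 24) = (-18 + g)/(24 + g))
(1037 - 1*2101) - n(D) = (1037 - 1*2101) - (-18 + 30)/(24 + 30) = (1037 - 2101) - 12/54 = -1064 - 12/54 = -1064 - 1*2/9 = -1064 - 2/9 = -9578/9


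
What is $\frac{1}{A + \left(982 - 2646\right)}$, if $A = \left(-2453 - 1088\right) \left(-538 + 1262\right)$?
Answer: $- \frac{1}{2565348} \approx -3.8981 \cdot 10^{-7}$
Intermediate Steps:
$A = -2563684$ ($A = \left(-3541\right) 724 = -2563684$)
$\frac{1}{A + \left(982 - 2646\right)} = \frac{1}{-2563684 + \left(982 - 2646\right)} = \frac{1}{-2563684 - 1664} = \frac{1}{-2565348} = - \frac{1}{2565348}$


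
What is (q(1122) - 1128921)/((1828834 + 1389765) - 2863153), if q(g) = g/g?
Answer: -43420/13671 ≈ -3.1761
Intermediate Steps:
q(g) = 1
(q(1122) - 1128921)/((1828834 + 1389765) - 2863153) = (1 - 1128921)/((1828834 + 1389765) - 2863153) = -1128920/(3218599 - 2863153) = -1128920/355446 = -1128920*1/355446 = -43420/13671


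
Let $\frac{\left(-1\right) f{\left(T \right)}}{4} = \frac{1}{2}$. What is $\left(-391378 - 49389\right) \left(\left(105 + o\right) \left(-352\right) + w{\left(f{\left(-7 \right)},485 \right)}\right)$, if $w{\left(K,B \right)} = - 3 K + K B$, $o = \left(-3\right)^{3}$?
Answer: $12526598140$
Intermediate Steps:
$o = -27$
$f{\left(T \right)} = -2$ ($f{\left(T \right)} = - \frac{4}{2} = \left(-4\right) \frac{1}{2} = -2$)
$w{\left(K,B \right)} = - 3 K + B K$
$\left(-391378 - 49389\right) \left(\left(105 + o\right) \left(-352\right) + w{\left(f{\left(-7 \right)},485 \right)}\right) = \left(-391378 - 49389\right) \left(\left(105 - 27\right) \left(-352\right) - 2 \left(-3 + 485\right)\right) = - 440767 \left(78 \left(-352\right) - 964\right) = - 440767 \left(-27456 - 964\right) = \left(-440767\right) \left(-28420\right) = 12526598140$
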